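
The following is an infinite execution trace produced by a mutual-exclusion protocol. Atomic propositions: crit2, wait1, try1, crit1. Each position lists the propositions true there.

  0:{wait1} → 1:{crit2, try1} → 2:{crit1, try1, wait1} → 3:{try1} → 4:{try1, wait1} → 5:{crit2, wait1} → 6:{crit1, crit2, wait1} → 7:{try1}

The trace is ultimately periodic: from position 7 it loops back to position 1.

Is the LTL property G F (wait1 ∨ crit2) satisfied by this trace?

Satisfied

F (wait1 ∨ crit2) holds at every position 0..7, and those are all positions ever visited, so G F (wait1 ∨ crit2) holds.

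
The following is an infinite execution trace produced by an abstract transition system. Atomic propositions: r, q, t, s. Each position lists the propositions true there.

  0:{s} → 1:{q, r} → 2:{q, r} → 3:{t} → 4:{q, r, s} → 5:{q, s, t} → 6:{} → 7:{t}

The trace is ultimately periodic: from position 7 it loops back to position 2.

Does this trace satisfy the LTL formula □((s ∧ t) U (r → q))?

Satisfied

(s ∧ t) U (r → q) holds at every position 0..7, and those are all positions ever visited, so □((s ∧ t) U (r → q)) holds.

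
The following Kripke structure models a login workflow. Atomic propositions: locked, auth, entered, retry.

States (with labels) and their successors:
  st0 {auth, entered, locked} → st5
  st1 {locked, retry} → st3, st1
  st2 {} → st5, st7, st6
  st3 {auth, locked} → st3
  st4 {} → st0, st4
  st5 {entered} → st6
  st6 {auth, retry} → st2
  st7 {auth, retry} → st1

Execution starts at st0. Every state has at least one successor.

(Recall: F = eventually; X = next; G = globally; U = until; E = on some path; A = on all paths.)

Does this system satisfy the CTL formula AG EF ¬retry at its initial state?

Yes

States satisfying EF ¬retry: {st0, st1, st2, st3, st4, st5, st6, st7}.
States satisfying AG EF ¬retry: {st0, st1, st2, st3, st4, st5, st6, st7}.
Every state reachable from st0 satisfies EF ¬retry.
st0 ∈ Sat(AG EF ¬retry).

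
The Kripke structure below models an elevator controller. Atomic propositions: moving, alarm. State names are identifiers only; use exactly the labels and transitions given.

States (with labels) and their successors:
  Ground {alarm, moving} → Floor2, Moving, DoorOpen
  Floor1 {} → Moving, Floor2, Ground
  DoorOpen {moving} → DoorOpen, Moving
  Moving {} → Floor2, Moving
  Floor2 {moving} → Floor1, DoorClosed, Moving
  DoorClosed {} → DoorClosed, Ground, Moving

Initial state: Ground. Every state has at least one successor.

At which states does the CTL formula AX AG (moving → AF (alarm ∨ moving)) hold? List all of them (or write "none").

States satisfying AG (moving → AF (alarm ∨ moving)): {Ground, Floor1, DoorOpen, Moving, Floor2, DoorClosed}.
States satisfying AX AG (moving → AF (alarm ∨ moving)): {Ground, Floor1, DoorOpen, Moving, Floor2, DoorClosed}.

{Ground, Floor1, DoorOpen, Moving, Floor2, DoorClosed}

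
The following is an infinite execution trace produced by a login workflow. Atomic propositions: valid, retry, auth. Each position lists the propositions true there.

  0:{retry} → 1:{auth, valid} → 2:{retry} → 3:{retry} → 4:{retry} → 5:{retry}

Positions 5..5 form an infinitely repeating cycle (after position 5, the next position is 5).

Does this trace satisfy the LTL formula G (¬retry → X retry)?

¬retry → X retry holds at every position 0..5, and those are all positions ever visited, so G (¬retry → X retry) holds.
Positions where ¬retry holds: 1.
Check X retry at each: 1→ok.

Holds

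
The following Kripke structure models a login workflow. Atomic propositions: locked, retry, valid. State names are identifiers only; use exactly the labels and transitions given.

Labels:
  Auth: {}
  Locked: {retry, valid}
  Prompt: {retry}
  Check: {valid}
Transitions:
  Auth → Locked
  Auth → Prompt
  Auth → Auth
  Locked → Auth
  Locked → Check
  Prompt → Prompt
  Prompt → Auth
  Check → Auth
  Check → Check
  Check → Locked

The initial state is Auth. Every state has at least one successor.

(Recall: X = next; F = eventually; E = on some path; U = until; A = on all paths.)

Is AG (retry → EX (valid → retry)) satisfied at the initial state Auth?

Yes

States satisfying retry → EX (valid → retry): {Auth, Locked, Prompt, Check}.
States satisfying AG (retry → EX (valid → retry)): {Auth, Locked, Prompt, Check}.
Every state reachable from Auth satisfies retry → EX (valid → retry).
Auth ∈ Sat(AG (retry → EX (valid → retry))).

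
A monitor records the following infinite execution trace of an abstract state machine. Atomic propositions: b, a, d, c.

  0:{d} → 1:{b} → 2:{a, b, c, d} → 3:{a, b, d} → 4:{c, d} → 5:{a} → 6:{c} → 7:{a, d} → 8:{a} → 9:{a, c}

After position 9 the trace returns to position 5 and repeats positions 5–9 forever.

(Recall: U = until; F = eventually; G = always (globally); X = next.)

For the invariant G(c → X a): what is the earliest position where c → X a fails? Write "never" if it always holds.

c → X a holds at every position 0..9, and those are all the positions the trace ever visits, so the invariant G(c → X a) is never violated.

never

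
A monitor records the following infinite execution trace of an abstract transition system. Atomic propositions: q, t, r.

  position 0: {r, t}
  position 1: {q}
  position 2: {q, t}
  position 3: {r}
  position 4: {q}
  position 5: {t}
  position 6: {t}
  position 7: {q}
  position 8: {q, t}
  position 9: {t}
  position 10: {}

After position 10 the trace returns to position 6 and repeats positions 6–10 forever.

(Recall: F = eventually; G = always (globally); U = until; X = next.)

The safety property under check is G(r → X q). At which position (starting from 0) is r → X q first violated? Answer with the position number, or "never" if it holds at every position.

never

r → X q holds at every position 0..10, and those are all the positions the trace ever visits, so the invariant G(r → X q) is never violated.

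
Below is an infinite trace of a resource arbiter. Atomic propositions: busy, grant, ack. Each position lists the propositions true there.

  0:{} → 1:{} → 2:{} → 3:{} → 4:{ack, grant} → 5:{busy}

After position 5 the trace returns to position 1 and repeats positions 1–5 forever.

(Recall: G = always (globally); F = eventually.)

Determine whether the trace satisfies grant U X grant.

Violated

Walking from position 0: at position 0, X grant has not yet held and grant fails, so grant U X grant is false.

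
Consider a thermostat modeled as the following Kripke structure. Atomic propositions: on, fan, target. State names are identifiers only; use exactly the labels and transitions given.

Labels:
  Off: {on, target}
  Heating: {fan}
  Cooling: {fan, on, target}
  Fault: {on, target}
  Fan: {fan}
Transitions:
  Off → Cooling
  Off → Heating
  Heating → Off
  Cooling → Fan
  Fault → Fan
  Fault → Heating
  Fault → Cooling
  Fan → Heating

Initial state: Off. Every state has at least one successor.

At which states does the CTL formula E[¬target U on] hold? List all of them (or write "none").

States satisfying ¬target: {Heating, Fan}.
States satisfying on: {Off, Cooling, Fault}.
States satisfying E[¬target U on]: {Off, Heating, Cooling, Fault, Fan}.

{Off, Heating, Cooling, Fault, Fan}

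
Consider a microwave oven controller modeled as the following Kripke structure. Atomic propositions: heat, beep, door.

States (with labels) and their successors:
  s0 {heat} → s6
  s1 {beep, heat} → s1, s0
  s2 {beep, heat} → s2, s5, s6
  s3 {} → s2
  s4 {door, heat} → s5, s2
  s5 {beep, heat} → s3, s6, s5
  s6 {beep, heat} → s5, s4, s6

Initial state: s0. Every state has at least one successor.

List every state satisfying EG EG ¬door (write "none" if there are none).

{s0, s1, s2, s3, s5, s6}

States satisfying EG ¬door: {s0, s1, s2, s3, s5, s6}.
States satisfying EG EG ¬door: {s0, s1, s2, s3, s5, s6}.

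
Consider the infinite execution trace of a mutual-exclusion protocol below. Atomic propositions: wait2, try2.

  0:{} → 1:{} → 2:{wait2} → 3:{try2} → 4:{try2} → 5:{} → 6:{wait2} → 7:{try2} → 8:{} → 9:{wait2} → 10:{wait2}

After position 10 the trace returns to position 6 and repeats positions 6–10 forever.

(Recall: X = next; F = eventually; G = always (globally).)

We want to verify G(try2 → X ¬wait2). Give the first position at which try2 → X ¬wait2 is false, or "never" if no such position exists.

never

try2 → X ¬wait2 holds at every position 0..10, and those are all the positions the trace ever visits, so the invariant G(try2 → X ¬wait2) is never violated.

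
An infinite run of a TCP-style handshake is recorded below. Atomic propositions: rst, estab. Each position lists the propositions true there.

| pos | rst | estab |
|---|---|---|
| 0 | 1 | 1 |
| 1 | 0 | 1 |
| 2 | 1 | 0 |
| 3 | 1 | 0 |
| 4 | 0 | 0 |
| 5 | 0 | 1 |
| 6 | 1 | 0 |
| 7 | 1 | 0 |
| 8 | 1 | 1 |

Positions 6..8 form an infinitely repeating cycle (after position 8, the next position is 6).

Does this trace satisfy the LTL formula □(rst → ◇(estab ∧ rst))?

Yes

rst → ◇(estab ∧ rst) holds at every position 0..8, and those are all positions ever visited, so □(rst → ◇(estab ∧ rst)) holds.
Positions where rst holds: 0, 2, 3, 6, 7, 8.
Check ◇(estab ∧ rst) at each: 0→ok, 2→ok, 3→ok, 6→ok, 7→ok, 8→ok.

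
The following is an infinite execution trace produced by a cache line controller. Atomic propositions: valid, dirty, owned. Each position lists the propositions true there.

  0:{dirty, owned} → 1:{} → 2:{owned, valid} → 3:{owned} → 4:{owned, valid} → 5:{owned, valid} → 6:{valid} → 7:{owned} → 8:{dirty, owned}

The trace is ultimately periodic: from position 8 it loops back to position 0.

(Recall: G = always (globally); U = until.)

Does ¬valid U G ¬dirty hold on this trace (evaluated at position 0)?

Walking from position 0: at position 2, G ¬dirty has not yet held and ¬valid fails, so ¬valid U G ¬dirty is false.

No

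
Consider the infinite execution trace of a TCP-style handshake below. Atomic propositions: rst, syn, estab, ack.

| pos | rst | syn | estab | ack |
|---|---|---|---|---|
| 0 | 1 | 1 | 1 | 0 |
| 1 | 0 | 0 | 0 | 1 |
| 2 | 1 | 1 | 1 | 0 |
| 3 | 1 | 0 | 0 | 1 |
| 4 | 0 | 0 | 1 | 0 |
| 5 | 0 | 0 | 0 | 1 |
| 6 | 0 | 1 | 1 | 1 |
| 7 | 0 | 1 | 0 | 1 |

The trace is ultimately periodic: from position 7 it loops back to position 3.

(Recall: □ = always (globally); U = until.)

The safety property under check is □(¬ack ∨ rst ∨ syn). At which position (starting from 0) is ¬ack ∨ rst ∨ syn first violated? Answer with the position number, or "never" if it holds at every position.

Check ¬ack ∨ rst ∨ syn at each position in order: 0 ✓.
At position 1 the labels are {ack}, so ¬ack ∨ rst ∨ syn is false there. This is the first violation.

1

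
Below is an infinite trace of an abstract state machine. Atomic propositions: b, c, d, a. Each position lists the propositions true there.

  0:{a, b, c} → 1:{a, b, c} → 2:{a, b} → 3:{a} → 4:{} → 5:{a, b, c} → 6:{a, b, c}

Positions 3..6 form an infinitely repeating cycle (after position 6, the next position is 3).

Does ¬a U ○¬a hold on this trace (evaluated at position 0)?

Walking from position 0: at position 0, ○¬a has not yet held and ¬a fails, so ¬a U ○¬a is false.

Violated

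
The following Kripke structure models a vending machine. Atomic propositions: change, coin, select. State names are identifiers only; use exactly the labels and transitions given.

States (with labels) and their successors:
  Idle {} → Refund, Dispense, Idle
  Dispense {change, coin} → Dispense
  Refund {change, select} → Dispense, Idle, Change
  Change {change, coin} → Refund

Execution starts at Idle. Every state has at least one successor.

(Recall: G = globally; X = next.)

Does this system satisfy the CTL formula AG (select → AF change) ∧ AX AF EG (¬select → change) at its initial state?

States satisfying select → AF change: {Idle, Dispense, Refund, Change}.
States satisfying AG (select → AF change): {Idle, Dispense, Refund, Change}.
States satisfying AF EG (¬select → change): {Dispense, Refund, Change}.
States satisfying AX AF EG (¬select → change): {Dispense, Change}.
States satisfying AG (select → AF change) ∧ AX AF EG (¬select → change): {Dispense, Change}.
Idle ∉ Sat(AG (select → AF change) ∧ AX AF EG (¬select → change)).

Violated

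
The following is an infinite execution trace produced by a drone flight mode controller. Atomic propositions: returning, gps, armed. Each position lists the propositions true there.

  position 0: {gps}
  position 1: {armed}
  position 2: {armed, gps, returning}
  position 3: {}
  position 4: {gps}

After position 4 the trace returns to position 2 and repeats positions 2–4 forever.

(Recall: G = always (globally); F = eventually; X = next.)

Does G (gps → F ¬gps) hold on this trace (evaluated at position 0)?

gps → F ¬gps holds at every position 0..4, and those are all positions ever visited, so G (gps → F ¬gps) holds.
Positions where gps holds: 0, 2, 4.
Check F ¬gps at each: 0→ok, 2→ok, 4→ok.

Holds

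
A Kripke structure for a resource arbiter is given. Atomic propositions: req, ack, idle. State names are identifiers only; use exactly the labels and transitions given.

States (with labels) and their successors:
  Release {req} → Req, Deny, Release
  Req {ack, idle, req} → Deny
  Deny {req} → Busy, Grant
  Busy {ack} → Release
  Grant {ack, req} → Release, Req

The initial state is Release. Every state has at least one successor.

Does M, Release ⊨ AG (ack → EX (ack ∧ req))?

States satisfying ack → EX (ack ∧ req): {Release, Deny, Grant}.
States satisfying AG (ack → EX (ack ∧ req)): ∅.
Busy is reachable from Release and violates ack → EX (ack ∧ req), so AG fails at Release.
Release ∉ Sat(AG (ack → EX (ack ∧ req))).

Violated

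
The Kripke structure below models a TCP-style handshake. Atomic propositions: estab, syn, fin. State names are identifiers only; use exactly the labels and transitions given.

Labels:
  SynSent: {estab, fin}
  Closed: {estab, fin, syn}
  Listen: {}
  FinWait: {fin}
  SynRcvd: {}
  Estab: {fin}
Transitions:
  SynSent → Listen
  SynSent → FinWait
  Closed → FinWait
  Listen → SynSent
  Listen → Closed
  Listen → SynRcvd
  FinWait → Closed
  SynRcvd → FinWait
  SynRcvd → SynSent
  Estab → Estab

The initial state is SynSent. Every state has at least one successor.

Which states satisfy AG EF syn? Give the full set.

States satisfying EF syn: {SynSent, Closed, Listen, FinWait, SynRcvd}.
States satisfying AG EF syn: {SynSent, Closed, Listen, FinWait, SynRcvd}.

{SynSent, Closed, Listen, FinWait, SynRcvd}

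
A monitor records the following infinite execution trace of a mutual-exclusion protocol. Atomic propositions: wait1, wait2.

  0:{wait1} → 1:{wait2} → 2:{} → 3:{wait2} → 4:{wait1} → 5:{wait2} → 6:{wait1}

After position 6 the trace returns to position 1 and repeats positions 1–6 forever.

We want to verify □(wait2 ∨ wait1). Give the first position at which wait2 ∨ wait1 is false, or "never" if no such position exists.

Check wait2 ∨ wait1 at each position in order: 0 ✓, 1 ✓.
At position 2 the labels are {}, so wait2 ∨ wait1 is false there. This is the first violation.

2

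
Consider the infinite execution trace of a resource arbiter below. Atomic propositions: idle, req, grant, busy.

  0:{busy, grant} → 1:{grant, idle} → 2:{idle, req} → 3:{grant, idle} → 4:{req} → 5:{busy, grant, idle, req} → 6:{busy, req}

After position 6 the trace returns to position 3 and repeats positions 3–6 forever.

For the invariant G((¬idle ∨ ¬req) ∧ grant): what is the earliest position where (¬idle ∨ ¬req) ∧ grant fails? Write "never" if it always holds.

Check (¬idle ∨ ¬req) ∧ grant at each position in order: 0 ✓, 1 ✓.
At position 2 the labels are {idle, req}, so (¬idle ∨ ¬req) ∧ grant is false there. This is the first violation.

2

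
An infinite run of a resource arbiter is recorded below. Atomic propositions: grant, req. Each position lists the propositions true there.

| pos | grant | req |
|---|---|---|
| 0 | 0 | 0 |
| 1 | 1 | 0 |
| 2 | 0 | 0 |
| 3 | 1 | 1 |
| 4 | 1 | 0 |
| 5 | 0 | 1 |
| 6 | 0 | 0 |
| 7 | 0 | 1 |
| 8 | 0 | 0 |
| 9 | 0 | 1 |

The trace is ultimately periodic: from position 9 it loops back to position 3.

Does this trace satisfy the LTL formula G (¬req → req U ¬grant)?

¬req → req U ¬grant must hold at every position from 0 onward. It fails at position 1, so G (¬req → req U ¬grant) is false.
Positions where ¬req holds: 0, 1, 2, 4, 6, 8.
Check req U ¬grant at each: 0→ok, 1→fails, 2→ok, 4→fails, 6→ok, 8→ok.

Violated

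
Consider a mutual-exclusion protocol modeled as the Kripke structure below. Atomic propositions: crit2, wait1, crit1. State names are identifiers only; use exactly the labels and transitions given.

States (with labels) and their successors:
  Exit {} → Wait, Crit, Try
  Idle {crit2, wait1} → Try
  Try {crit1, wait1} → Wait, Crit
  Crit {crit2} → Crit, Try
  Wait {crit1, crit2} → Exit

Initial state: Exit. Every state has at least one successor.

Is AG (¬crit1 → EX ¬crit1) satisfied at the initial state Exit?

States satisfying ¬crit1 → EX ¬crit1: {Exit, Try, Crit, Wait}.
States satisfying AG (¬crit1 → EX ¬crit1): {Exit, Try, Crit, Wait}.
Every state reachable from Exit satisfies ¬crit1 → EX ¬crit1.
Exit ∈ Sat(AG (¬crit1 → EX ¬crit1)).

Yes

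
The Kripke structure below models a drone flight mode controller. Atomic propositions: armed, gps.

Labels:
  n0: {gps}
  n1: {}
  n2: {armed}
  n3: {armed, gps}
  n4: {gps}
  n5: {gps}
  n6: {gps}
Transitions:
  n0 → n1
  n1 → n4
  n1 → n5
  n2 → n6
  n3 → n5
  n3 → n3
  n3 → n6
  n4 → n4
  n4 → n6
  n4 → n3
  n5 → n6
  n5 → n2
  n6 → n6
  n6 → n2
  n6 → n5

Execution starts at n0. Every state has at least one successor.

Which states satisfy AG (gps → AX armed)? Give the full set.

States satisfying gps → AX armed: {n1, n2}.
States satisfying AG (gps → AX armed): ∅.

none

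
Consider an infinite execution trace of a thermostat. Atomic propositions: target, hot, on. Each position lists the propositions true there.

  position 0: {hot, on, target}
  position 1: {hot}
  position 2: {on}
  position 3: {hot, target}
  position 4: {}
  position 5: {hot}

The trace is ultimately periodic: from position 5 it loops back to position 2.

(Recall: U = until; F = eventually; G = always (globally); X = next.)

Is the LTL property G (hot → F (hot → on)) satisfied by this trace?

hot → F (hot → on) holds at every position 0..5, and those are all positions ever visited, so G (hot → F (hot → on)) holds.
Positions where hot holds: 0, 1, 3, 5.
Check F (hot → on) at each: 0→ok, 1→ok, 3→ok, 5→ok.

Satisfied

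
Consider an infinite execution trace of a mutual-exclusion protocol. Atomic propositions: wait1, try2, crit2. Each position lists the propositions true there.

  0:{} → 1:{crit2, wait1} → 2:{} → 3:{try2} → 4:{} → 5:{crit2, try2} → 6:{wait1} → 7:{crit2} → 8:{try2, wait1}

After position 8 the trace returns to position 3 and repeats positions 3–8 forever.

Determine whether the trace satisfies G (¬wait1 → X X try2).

¬wait1 → X X try2 must hold at every position from 0 onward. It fails at position 0, so G (¬wait1 → X X try2) is false.
Positions where ¬wait1 holds: 0, 2, 3, 4, 5, 7.
Check X X try2 at each: 0→fails, 2→fails, 3→ok, 4→fails, 5→fails, 7→ok.

Violated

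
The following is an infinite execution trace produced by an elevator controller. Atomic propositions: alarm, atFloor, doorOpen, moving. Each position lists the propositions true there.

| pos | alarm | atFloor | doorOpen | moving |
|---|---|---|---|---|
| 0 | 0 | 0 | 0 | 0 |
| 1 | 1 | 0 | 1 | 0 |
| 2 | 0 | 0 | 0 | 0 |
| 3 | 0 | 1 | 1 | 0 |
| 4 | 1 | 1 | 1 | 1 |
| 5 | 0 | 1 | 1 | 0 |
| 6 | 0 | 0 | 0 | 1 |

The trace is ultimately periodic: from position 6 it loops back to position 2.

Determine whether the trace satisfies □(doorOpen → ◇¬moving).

Yes

doorOpen → ◇¬moving holds at every position 0..6, and those are all positions ever visited, so □(doorOpen → ◇¬moving) holds.
Positions where doorOpen holds: 1, 3, 4, 5.
Check ◇¬moving at each: 1→ok, 3→ok, 4→ok, 5→ok.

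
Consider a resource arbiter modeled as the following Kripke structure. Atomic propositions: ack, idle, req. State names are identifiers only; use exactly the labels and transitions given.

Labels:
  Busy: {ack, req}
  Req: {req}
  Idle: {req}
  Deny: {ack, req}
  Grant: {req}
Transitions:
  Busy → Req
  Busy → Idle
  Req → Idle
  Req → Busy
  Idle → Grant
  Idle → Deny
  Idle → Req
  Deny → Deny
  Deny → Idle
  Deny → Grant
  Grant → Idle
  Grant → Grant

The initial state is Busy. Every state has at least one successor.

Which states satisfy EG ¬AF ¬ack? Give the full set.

{Deny}

States satisfying ¬AF ¬ack: {Deny}.
States satisfying EG ¬AF ¬ack: {Deny}.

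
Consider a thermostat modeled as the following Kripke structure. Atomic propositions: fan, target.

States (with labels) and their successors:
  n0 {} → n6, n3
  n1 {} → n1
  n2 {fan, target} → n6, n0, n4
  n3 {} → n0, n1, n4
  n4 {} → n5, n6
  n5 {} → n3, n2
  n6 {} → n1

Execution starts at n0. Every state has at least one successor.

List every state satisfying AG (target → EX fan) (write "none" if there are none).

States satisfying target → EX fan: {n0, n1, n3, n4, n5, n6}.
States satisfying AG (target → EX fan): {n1, n6}.

{n1, n6}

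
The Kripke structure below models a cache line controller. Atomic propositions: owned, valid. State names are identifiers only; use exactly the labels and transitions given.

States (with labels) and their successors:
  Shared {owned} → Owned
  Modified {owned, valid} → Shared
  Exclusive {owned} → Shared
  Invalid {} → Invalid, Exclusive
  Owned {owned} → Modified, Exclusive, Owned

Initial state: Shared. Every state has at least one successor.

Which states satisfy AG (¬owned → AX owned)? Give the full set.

States satisfying ¬owned → AX owned: {Shared, Modified, Exclusive, Owned}.
States satisfying AG (¬owned → AX owned): {Shared, Modified, Exclusive, Owned}.

{Shared, Modified, Exclusive, Owned}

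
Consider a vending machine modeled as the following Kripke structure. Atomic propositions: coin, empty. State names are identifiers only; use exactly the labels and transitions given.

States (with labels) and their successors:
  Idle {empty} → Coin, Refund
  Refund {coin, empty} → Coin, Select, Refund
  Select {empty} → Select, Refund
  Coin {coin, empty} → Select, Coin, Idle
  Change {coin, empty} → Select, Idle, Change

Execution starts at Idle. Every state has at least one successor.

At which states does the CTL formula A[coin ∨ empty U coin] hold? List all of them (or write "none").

{Idle, Refund, Coin, Change}

States satisfying coin ∨ empty: {Idle, Refund, Select, Coin, Change}.
States satisfying coin: {Refund, Coin, Change}.
States satisfying A[coin ∨ empty U coin]: {Idle, Refund, Coin, Change}.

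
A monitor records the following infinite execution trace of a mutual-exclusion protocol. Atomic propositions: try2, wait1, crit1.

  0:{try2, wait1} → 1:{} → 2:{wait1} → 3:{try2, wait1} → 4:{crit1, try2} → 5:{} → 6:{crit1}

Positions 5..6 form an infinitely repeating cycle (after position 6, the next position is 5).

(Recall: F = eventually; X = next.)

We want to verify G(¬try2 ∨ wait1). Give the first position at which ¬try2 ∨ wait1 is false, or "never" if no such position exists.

4

Check ¬try2 ∨ wait1 at each position in order: 0 ✓, 1 ✓, 2 ✓, 3 ✓.
At position 4 the labels are {crit1, try2}, so ¬try2 ∨ wait1 is false there. This is the first violation.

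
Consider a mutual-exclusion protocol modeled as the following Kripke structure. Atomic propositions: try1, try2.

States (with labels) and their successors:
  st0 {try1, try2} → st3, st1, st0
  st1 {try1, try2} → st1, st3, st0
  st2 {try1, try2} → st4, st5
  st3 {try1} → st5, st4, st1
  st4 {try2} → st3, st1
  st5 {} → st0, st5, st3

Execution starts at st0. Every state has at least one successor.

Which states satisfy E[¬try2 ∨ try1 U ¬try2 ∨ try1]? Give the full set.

{st0, st1, st2, st3, st5}

States satisfying ¬try2 ∨ try1: {st0, st1, st2, st3, st5}.
States satisfying E[¬try2 ∨ try1 U ¬try2 ∨ try1]: {st0, st1, st2, st3, st5}.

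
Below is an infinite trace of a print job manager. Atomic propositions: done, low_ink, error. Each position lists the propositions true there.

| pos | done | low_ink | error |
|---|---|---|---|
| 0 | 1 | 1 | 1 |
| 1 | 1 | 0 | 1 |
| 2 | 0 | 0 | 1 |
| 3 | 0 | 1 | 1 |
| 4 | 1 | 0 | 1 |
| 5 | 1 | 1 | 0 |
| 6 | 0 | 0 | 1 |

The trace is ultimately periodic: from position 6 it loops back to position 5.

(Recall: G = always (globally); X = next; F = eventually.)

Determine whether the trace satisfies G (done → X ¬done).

done → X ¬done must hold at every position from 0 onward. It fails at position 0, so G (done → X ¬done) is false.
Positions where done holds: 0, 1, 4, 5.
Check X ¬done at each: 0→fails, 1→ok, 4→fails, 5→ok.

Violated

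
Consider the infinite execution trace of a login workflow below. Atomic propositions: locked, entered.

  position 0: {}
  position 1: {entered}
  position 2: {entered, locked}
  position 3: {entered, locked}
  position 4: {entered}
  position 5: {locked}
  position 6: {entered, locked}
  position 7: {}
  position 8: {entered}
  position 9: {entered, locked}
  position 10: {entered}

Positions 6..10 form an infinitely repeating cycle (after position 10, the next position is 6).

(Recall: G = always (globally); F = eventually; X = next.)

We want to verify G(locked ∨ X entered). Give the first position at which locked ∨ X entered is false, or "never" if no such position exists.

Check locked ∨ X entered at each position in order: 0 ✓, 1 ✓, 2 ✓, 3 ✓.
At position 4 the labels are {entered} and the next position 5 has {locked}, so locked ∨ X entered is false there. This is the first violation.

4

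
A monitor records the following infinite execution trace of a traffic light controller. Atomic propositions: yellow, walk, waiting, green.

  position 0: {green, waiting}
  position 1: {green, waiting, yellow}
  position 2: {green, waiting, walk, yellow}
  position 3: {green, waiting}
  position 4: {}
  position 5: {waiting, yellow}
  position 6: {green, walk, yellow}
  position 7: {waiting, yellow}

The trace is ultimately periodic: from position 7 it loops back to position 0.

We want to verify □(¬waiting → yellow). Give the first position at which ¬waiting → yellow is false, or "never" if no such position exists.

Check ¬waiting → yellow at each position in order: 0 ✓, 1 ✓, 2 ✓, 3 ✓.
At position 4 the labels are {}, so ¬waiting → yellow is false there. This is the first violation.

4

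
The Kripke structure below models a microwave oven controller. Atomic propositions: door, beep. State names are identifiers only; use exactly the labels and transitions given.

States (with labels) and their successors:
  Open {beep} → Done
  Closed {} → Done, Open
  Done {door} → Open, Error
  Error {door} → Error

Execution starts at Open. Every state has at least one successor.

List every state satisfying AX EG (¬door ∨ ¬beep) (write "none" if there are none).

States satisfying EG (¬door ∨ ¬beep): {Open, Closed, Done, Error}.
States satisfying AX EG (¬door ∨ ¬beep): {Open, Closed, Done, Error}.

{Open, Closed, Done, Error}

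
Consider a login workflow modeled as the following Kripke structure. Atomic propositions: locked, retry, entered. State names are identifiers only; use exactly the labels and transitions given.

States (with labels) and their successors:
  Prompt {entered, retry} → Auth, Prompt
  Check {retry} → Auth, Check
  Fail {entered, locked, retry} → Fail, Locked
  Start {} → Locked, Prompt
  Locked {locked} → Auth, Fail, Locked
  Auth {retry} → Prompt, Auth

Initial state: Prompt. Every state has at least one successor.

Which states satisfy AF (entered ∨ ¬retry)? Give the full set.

{Prompt, Fail, Start, Locked}

States satisfying entered ∨ ¬retry: {Prompt, Fail, Start, Locked}.
States satisfying AF (entered ∨ ¬retry): {Prompt, Fail, Start, Locked}.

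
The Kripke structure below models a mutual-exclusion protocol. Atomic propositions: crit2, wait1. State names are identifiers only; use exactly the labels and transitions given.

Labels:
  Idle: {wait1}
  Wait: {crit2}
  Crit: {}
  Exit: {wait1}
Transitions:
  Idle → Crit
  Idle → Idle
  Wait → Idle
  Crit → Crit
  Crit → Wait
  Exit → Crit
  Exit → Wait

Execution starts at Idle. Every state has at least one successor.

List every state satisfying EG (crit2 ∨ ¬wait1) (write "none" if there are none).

States satisfying crit2 ∨ ¬wait1: {Wait, Crit}.
States satisfying EG (crit2 ∨ ¬wait1): {Crit}.

{Crit}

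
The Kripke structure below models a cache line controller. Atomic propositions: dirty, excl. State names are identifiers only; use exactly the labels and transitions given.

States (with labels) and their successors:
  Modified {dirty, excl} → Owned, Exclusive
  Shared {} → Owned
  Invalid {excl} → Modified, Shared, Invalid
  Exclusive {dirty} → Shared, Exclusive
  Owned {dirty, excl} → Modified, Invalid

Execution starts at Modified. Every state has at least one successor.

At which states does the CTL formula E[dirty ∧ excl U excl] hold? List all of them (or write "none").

States satisfying dirty ∧ excl: {Modified, Owned}.
States satisfying excl: {Modified, Invalid, Owned}.
States satisfying E[dirty ∧ excl U excl]: {Modified, Invalid, Owned}.

{Modified, Invalid, Owned}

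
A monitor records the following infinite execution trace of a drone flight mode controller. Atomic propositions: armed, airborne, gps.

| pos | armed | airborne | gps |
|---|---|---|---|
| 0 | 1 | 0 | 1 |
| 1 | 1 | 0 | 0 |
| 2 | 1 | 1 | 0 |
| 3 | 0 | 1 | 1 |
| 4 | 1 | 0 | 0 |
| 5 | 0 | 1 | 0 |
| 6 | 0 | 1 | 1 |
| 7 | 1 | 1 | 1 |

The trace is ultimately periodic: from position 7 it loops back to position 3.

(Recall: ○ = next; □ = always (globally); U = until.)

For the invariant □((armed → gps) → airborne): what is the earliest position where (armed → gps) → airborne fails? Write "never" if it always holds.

0

At position 0 the labels are {armed, gps}, so (armed → gps) → airborne is false there. This is the first violation.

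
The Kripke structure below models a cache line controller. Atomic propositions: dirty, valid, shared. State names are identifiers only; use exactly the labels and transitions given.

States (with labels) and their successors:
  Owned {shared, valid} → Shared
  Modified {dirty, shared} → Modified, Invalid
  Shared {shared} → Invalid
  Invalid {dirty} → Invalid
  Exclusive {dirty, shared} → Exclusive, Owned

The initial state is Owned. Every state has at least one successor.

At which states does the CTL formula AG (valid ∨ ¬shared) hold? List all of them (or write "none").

States satisfying valid ∨ ¬shared: {Owned, Invalid}.
States satisfying AG (valid ∨ ¬shared): {Invalid}.

{Invalid}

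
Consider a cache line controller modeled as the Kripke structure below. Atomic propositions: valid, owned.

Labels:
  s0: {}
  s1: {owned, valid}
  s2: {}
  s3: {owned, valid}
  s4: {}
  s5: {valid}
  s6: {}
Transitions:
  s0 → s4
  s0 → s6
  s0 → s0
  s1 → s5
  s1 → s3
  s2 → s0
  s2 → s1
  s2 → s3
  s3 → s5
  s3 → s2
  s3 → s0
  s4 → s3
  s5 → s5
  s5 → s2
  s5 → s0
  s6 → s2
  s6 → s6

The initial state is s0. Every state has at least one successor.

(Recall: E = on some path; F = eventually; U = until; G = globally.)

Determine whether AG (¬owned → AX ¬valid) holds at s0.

Does not hold

States satisfying ¬owned → AX ¬valid: {s0, s1, s3, s6}.
States satisfying AG (¬owned → AX ¬valid): ∅.
s2 is reachable from s0 and violates ¬owned → AX ¬valid, so AG fails at s0.
s0 ∉ Sat(AG (¬owned → AX ¬valid)).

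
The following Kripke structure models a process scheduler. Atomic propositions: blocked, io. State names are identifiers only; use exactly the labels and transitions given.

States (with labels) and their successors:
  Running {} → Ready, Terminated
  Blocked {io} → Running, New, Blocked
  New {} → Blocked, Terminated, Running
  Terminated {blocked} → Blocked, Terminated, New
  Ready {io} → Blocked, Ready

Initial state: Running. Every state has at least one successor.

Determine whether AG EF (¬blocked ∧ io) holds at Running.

States satisfying EF (¬blocked ∧ io): {Running, Blocked, New, Terminated, Ready}.
States satisfying AG EF (¬blocked ∧ io): {Running, Blocked, New, Terminated, Ready}.
Every state reachable from Running satisfies EF (¬blocked ∧ io).
Running ∈ Sat(AG EF (¬blocked ∧ io)).

Satisfied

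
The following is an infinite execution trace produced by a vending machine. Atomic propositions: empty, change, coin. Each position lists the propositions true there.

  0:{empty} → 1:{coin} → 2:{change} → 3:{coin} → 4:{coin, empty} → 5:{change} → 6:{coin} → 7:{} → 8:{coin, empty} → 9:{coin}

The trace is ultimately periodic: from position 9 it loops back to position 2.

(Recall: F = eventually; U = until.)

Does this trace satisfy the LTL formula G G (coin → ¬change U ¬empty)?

Holds

G (coin → ¬change U ¬empty) holds at every position 0..9, and those are all positions ever visited, so G G (coin → ¬change U ¬empty) holds.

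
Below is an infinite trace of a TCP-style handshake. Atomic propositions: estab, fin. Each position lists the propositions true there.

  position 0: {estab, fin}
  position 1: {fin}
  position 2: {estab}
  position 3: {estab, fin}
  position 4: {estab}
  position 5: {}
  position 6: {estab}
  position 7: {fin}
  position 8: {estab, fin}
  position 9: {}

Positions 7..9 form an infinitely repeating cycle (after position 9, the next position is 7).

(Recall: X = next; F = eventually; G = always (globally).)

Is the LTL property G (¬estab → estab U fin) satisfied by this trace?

¬estab → estab U fin must hold at every position from 0 onward. It fails at position 5, so G (¬estab → estab U fin) is false.
Positions where ¬estab holds: 1, 5, 7, 9.
Check estab U fin at each: 1→ok, 5→fails, 7→ok, 9→fails.

No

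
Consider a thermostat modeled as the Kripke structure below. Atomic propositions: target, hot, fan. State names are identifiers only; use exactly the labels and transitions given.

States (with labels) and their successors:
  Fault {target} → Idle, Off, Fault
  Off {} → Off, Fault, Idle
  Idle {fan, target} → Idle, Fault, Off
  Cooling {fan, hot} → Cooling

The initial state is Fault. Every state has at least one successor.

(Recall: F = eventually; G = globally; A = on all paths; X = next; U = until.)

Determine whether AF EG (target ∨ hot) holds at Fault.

Satisfied

States satisfying EG (target ∨ hot): {Fault, Idle, Cooling}.
States satisfying AF EG (target ∨ hot): {Fault, Idle, Cooling}.
Fault ∈ Sat(AF EG (target ∨ hot)).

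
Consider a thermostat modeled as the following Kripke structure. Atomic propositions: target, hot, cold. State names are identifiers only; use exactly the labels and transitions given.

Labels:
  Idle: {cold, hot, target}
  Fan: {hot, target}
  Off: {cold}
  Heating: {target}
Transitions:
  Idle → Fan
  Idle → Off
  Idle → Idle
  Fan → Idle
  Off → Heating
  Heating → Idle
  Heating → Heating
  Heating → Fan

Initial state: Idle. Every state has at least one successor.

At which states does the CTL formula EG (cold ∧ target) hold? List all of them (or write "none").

{Idle}

States satisfying cold ∧ target: {Idle}.
States satisfying EG (cold ∧ target): {Idle}.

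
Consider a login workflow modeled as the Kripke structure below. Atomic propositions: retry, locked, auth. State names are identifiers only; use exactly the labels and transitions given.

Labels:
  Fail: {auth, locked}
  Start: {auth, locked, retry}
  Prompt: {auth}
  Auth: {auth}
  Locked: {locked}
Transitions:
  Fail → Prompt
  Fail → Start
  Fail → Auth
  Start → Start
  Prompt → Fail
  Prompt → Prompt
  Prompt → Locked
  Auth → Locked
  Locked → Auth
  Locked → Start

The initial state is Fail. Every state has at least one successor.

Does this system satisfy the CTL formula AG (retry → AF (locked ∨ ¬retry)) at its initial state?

Satisfied

States satisfying retry → AF (locked ∨ ¬retry): {Fail, Start, Prompt, Auth, Locked}.
States satisfying AG (retry → AF (locked ∨ ¬retry)): {Fail, Start, Prompt, Auth, Locked}.
Every state reachable from Fail satisfies retry → AF (locked ∨ ¬retry).
Fail ∈ Sat(AG (retry → AF (locked ∨ ¬retry))).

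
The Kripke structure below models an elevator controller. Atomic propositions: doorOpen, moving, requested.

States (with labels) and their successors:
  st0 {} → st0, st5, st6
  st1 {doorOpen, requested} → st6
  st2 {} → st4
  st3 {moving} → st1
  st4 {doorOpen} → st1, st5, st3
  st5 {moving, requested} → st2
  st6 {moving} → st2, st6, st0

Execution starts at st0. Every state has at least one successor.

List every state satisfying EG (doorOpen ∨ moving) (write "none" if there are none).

States satisfying doorOpen ∨ moving: {st1, st3, st4, st5, st6}.
States satisfying EG (doorOpen ∨ moving): {st1, st3, st4, st6}.

{st1, st3, st4, st6}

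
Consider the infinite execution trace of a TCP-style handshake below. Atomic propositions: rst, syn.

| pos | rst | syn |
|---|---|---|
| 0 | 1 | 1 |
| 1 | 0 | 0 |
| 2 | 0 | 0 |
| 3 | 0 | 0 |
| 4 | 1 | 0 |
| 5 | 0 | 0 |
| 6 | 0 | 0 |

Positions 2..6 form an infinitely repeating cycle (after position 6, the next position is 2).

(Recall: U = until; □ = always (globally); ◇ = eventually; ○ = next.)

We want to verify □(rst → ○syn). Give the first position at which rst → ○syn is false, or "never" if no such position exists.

0

At position 0 the labels are {rst, syn} and the next position 1 has {}, so rst → ○syn is false there. This is the first violation.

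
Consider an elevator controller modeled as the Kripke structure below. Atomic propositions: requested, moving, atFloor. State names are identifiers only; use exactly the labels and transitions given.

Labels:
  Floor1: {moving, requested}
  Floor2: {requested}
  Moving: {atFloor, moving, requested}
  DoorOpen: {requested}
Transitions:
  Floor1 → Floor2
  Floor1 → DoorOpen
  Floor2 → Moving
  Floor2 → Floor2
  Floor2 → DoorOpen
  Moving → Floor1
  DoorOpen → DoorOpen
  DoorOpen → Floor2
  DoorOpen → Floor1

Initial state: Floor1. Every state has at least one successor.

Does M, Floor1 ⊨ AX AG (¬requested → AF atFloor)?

States satisfying AG (¬requested → AF atFloor): {Floor1, Floor2, Moving, DoorOpen}.
States satisfying AX AG (¬requested → AF atFloor): {Floor1, Floor2, Moving, DoorOpen}.
Floor1 ∈ Sat(AX AG (¬requested → AF atFloor)).

Holds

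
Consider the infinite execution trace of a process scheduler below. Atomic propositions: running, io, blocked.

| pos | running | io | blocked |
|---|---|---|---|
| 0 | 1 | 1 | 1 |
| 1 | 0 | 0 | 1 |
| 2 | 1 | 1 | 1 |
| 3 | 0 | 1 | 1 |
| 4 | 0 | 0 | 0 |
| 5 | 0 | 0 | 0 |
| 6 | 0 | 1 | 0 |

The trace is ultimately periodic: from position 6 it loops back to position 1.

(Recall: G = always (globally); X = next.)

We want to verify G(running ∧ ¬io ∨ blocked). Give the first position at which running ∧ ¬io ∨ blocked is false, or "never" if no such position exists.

4

Check running ∧ ¬io ∨ blocked at each position in order: 0 ✓, 1 ✓, 2 ✓, 3 ✓.
At position 4 the labels are {}, so running ∧ ¬io ∨ blocked is false there. This is the first violation.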